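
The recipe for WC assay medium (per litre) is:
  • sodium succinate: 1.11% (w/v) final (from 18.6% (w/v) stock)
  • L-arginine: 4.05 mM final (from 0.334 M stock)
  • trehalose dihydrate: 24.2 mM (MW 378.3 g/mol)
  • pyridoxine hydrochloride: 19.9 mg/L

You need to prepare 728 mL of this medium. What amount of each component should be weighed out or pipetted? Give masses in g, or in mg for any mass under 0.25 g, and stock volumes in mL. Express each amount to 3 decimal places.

sodium succinate 43.445 mL; L-arginine 8.828 mL; trehalose dihydrate 6.665 g; pyridoxine hydrochloride 14.487 mg

Scale factor relative to 1 L: 0.728.
sodium succinate: dilute stock: 1.11% ÷ 18.6% × 728 mL = 43.445 mL
L-arginine: dilute stock: 4.05 mM × 728 mL ÷ 334 mM = 8.828 mL
trehalose dihydrate: 24.2 mmol/L × 378.3 g/mol × 0.728 L ÷ 1000 = 6.665 g
pyridoxine hydrochloride: 19.9 mg/L × 0.728 L = 14.487 mg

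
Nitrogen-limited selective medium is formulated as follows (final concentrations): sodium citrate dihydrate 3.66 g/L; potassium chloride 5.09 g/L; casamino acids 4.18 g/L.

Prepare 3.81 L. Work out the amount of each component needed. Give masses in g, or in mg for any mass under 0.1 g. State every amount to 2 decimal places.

Working volume: 3.81 L.
sodium citrate dihydrate: 3.66 g/L × 3.81 L = 13.94 g
potassium chloride: 5.09 g/L × 3.81 L = 19.39 g
casamino acids: 4.18 g/L × 3.81 L = 15.93 g

sodium citrate dihydrate 13.94 g; potassium chloride 19.39 g; casamino acids 15.93 g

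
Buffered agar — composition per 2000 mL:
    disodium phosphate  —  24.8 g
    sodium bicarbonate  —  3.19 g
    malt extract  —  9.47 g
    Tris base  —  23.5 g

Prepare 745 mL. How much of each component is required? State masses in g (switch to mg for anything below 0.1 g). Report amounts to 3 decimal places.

Ratio of target to recipe volume: 745 / 2000 = 0.3725.
disodium phosphate: 24.8 g × (745 mL / 2000 mL) = 9.238 g
sodium bicarbonate: 3.19 g × (745 mL / 2000 mL) = 1.188 g
malt extract: 9.47 g × (745 mL / 2000 mL) = 3.528 g
Tris base: 23.5 g × (745 mL / 2000 mL) = 8.754 g

disodium phosphate 9.238 g; sodium bicarbonate 1.188 g; malt extract 3.528 g; Tris base 8.754 g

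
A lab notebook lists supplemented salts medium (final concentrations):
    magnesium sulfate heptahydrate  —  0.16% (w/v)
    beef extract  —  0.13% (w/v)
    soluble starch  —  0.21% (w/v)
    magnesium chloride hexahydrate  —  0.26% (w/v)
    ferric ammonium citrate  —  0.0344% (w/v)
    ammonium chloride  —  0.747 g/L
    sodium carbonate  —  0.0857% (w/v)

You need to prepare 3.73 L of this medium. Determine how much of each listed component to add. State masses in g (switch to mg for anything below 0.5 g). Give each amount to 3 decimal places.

magnesium sulfate heptahydrate 5.968 g; beef extract 4.849 g; soluble starch 7.833 g; magnesium chloride hexahydrate 9.698 g; ferric ammonium citrate 1.283 g; ammonium chloride 2.786 g; sodium carbonate 3.197 g

Working volume: 3.73 L.
magnesium sulfate heptahydrate: 0.16% w/v = 1.6 g/L → 1.6 × 3.73 L = 5.968 g
beef extract: 0.13% w/v = 1.3 g/L → 1.3 × 3.73 L = 4.849 g
soluble starch: 0.21% w/v = 2.1 g/L → 2.1 × 3.73 L = 7.833 g
magnesium chloride hexahydrate: 0.26% w/v = 2.6 g/L → 2.6 × 3.73 L = 9.698 g
ferric ammonium citrate: 0.0344% w/v = 0.344 g/L → 0.344 × 3.73 L = 1.283 g
ammonium chloride: 0.747 g/L × 3.73 L = 2.786 g
sodium carbonate: 0.0857 g per 100 mL × 3730 mL ÷ 100 = 3.197 g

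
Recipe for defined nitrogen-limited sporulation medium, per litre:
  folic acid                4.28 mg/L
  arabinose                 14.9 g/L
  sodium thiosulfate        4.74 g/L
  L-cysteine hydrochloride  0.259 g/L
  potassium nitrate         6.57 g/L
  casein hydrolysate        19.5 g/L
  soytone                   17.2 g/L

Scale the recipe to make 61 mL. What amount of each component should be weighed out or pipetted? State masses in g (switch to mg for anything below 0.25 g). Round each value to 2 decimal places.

folic acid 0.26 mg; arabinose 0.91 g; sodium thiosulfate 0.29 g; L-cysteine hydrochloride 15.80 mg; potassium nitrate 0.40 g; casein hydrolysate 1.19 g; soytone 1.05 g

Working volume: 61 mL = 0.061 L.
folic acid: 4.28 mg/L × 0.061 L = 0.26 mg
arabinose: 14.9 g/L × 0.061 L = 0.91 g
sodium thiosulfate: 4.74 g/L × 0.061 L = 0.29 g
L-cysteine hydrochloride: 0.259 g/L × 0.061 L = 0.015799 g = 15.80 mg
potassium nitrate: 6.57 g/L × 0.061 L = 0.40 g
casein hydrolysate: 19.5 g/L × 0.061 L = 1.19 g
soytone: 17.2 g/L × 0.061 L = 1.05 g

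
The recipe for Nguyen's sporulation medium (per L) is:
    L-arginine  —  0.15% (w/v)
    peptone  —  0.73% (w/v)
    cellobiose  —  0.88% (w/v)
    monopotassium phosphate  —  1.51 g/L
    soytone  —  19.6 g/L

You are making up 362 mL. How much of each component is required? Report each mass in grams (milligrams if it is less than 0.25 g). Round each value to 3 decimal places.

L-arginine 0.543 g; peptone 2.643 g; cellobiose 3.186 g; monopotassium phosphate 0.547 g; soytone 7.095 g

Target volume = 362 mL = 0.362 L.
L-arginine: 0.15 g per 100 mL × 362 mL ÷ 100 = 0.543 g
peptone: 0.73 g per 100 mL × 362 mL ÷ 100 = 2.643 g
cellobiose: 0.88% w/v = 8.8 g/L → 8.8 × 0.362 L = 3.186 g
monopotassium phosphate: 1.51 g/L × 0.362 L = 0.547 g
soytone: 19.6 g/L × 0.362 L = 7.095 g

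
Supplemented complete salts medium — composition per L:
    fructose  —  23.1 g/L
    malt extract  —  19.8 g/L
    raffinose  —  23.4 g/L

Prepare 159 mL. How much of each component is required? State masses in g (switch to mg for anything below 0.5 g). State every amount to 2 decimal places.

Scale factor relative to 1 L: 0.159.
fructose: 23.1 g/L × 0.159 L = 3.67 g
malt extract: 19.8 g/L × 0.159 L = 3.15 g
raffinose: 23.4 g/L × 0.159 L = 3.72 g

fructose 3.67 g; malt extract 3.15 g; raffinose 3.72 g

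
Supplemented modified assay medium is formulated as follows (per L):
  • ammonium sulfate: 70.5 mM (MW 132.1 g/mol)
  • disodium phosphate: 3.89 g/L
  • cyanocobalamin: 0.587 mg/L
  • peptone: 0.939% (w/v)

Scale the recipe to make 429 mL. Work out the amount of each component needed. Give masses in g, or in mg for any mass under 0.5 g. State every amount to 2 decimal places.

ammonium sulfate 4.00 g; disodium phosphate 1.67 g; cyanocobalamin 0.25 mg; peptone 4.03 g

Target volume = 429 mL = 0.429 L.
ammonium sulfate: 70.5 mmol/L × 132.1 g/mol × 0.429 L ÷ 1000 = 4.00 g
disodium phosphate: 3.89 g/L × 0.429 L = 1.67 g
cyanocobalamin: 0.587 mg/L × 0.429 L = 0.25 mg
peptone: 0.939 g per 100 mL × 429 mL ÷ 100 = 4.03 g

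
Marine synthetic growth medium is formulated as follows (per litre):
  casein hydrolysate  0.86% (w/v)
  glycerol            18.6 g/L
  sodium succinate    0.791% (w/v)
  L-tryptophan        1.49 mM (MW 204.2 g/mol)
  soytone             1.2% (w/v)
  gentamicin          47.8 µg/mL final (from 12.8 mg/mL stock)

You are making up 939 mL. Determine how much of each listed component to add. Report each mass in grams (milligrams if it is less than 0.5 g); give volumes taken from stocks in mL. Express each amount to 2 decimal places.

casein hydrolysate 8.08 g; glycerol 17.47 g; sodium succinate 7.43 g; L-tryptophan 285.70 mg; soytone 11.27 g; gentamicin 3.51 mL

Working volume: 939 mL = 0.939 L.
casein hydrolysate: 0.86% w/v = 8.6 g/L → 8.6 × 0.939 L = 8.08 g
glycerol: 18.6 g/L × 0.939 L = 17.47 g
sodium succinate: 0.791% w/v = 7.91 g/L → 7.91 × 0.939 L = 7.43 g
L-tryptophan: 1.49 mmol/L × 204.2 mg/mmol × 0.939 L = 285.70 mg
soytone: 1.2 g per 100 mL × 939 mL ÷ 100 = 11.27 g
gentamicin: dilute stock: 47.8 µg/mL × 939 mL ÷ 12800 µg/mL = 3.51 mL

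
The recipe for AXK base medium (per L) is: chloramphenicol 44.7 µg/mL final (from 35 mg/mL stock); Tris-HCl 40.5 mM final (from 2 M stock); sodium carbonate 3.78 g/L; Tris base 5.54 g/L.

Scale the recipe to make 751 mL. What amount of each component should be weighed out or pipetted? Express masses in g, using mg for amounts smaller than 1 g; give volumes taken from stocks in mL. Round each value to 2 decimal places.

chloramphenicol 0.96 mL; Tris-HCl 15.21 mL; sodium carbonate 2.84 g; Tris base 4.16 g

Scale factor relative to 1 L: 0.751.
chloramphenicol: C1V1 = C2V2 → 44.7 µg/mL × 751 mL ÷ 35000 µg/mL = 0.96 mL
Tris-HCl: dilute stock: 40.5 mM × 751 mL ÷ 2000 mM = 15.21 mL
sodium carbonate: 3.78 g/L × 0.751 L = 2.84 g
Tris base: 5.54 g/L × 0.751 L = 4.16 g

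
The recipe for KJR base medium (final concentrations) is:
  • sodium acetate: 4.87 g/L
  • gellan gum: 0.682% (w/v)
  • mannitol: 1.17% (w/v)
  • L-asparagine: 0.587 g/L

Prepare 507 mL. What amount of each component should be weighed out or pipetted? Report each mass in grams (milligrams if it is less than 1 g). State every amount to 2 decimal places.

sodium acetate 2.47 g; gellan gum 3.46 g; mannitol 5.93 g; L-asparagine 297.61 mg

Working volume: 507 mL = 0.507 L.
sodium acetate: 4.87 g/L × 0.507 L = 2.47 g
gellan gum: 0.682 g per 100 mL × 507 mL ÷ 100 = 3.46 g
mannitol: 1.17 g per 100 mL × 507 mL ÷ 100 = 5.93 g
L-asparagine: 0.587 g/L × 0.507 L = 0.297609 g = 297.61 mg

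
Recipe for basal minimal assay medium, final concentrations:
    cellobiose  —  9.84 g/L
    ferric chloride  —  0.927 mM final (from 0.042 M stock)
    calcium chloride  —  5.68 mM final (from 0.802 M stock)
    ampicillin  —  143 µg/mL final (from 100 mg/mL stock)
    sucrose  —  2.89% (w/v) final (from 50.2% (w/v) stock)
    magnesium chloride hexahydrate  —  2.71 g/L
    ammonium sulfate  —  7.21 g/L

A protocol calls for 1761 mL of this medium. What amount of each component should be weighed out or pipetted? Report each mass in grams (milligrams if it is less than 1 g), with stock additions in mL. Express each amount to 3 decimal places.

Target volume = 1761 mL = 1.761 L.
cellobiose: 9.84 g/L × 1.761 L = 17.328 g
ferric chloride: C1V1 = C2V2 → 0.927 mM × 1761 mL ÷ 42 mM = 38.868 mL
calcium chloride: V = C2·V2/C1 = 5.68 mM × 1761 mL ÷ 802 mM = 12.472 mL
ampicillin: V = C2·V2/C1 = 143 µg/mL × 1761 mL ÷ 100000 µg/mL = 2.518 mL
sucrose: C1V1 = C2V2 → 2.89% ÷ 50.2% × 1761 mL = 101.380 mL
magnesium chloride hexahydrate: 2.71 g/L × 1.761 L = 4.772 g
ammonium sulfate: 7.21 g/L × 1.761 L = 12.697 g

cellobiose 17.328 g; ferric chloride 38.868 mL; calcium chloride 12.472 mL; ampicillin 2.518 mL; sucrose 101.380 mL; magnesium chloride hexahydrate 4.772 g; ammonium sulfate 12.697 g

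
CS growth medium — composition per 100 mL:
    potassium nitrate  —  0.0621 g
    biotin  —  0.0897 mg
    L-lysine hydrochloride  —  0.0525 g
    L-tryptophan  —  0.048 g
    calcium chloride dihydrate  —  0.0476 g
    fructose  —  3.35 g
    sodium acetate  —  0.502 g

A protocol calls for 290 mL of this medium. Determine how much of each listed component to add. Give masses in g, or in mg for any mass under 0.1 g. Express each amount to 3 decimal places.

Ratio of target to recipe volume: 290 / 100 = 2.9.
potassium nitrate: 0.0621 g × (290 mL / 100 mL) = 0.180 g
biotin: 0.0897 mg × (290 mL / 100 mL) = 0.260 mg
L-lysine hydrochloride: 0.0525 g × (290 mL / 100 mL) = 0.152 g
L-tryptophan: 0.048 g × (290 mL / 100 mL) = 0.139 g
calcium chloride dihydrate: 0.0476 g × (290 mL / 100 mL) = 0.138 g
fructose: 3.35 g × (290 mL / 100 mL) = 9.715 g
sodium acetate: 0.502 g × (290 mL / 100 mL) = 1.456 g

potassium nitrate 0.180 g; biotin 0.260 mg; L-lysine hydrochloride 0.152 g; L-tryptophan 0.139 g; calcium chloride dihydrate 0.138 g; fructose 9.715 g; sodium acetate 1.456 g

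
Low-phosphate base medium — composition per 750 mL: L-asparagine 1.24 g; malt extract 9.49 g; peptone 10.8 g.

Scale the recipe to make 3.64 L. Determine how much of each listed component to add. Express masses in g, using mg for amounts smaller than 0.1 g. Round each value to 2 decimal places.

L-asparagine 6.02 g; malt extract 46.06 g; peptone 52.42 g

Ratio of target to recipe volume: 3640 / 750 = 4.85333.
L-asparagine: 1.24 g × (3640 mL / 750 mL) = 6.02 g
malt extract: 9.49 g × (3640 mL / 750 mL) = 46.06 g
peptone: 10.8 g × (3640 mL / 750 mL) = 52.42 g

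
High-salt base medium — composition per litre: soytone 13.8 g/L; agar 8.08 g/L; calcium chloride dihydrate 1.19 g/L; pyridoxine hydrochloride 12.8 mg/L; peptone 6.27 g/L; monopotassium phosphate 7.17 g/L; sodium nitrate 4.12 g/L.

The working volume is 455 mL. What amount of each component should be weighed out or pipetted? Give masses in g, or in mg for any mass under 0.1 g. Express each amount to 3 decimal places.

soytone 6.279 g; agar 3.676 g; calcium chloride dihydrate 0.541 g; pyridoxine hydrochloride 5.824 mg; peptone 2.853 g; monopotassium phosphate 3.262 g; sodium nitrate 1.875 g

Scale factor relative to 1 L: 0.455.
soytone: 13.8 g/L × 0.455 L = 6.279 g
agar: 8.08 g/L × 0.455 L = 3.676 g
calcium chloride dihydrate: 1.19 g/L × 0.455 L = 0.541 g
pyridoxine hydrochloride: 12.8 mg/L × 0.455 L = 5.824 mg
peptone: 6.27 g/L × 0.455 L = 2.853 g
monopotassium phosphate: 7.17 g/L × 0.455 L = 3.262 g
sodium nitrate: 4.12 g/L × 0.455 L = 1.875 g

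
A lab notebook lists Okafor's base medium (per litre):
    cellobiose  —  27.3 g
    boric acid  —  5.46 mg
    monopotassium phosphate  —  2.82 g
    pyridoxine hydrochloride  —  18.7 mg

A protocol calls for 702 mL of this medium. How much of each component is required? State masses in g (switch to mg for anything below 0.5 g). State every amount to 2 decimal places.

cellobiose 19.16 g; boric acid 3.83 mg; monopotassium phosphate 1.98 g; pyridoxine hydrochloride 13.13 mg

Ratio of target to recipe volume: 702 / 1000 = 0.702.
cellobiose: 27.3 g × (702 mL / 1000 mL) = 19.16 g
boric acid: 5.46 mg × (702 mL / 1000 mL) = 3.83 mg
monopotassium phosphate: 2.82 g × (702 mL / 1000 mL) = 1.98 g
pyridoxine hydrochloride: 18.7 mg × (702 mL / 1000 mL) = 13.13 mg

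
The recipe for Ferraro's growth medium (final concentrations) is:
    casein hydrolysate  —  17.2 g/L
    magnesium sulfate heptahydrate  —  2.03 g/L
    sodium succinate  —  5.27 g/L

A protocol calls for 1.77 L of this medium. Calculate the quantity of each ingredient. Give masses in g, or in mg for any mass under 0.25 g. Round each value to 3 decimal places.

Scale factor relative to 1 L: 1.77.
casein hydrolysate: 17.2 g/L × 1.77 L = 30.444 g
magnesium sulfate heptahydrate: 2.03 g/L × 1.77 L = 3.593 g
sodium succinate: 5.27 g/L × 1.77 L = 9.328 g

casein hydrolysate 30.444 g; magnesium sulfate heptahydrate 3.593 g; sodium succinate 9.328 g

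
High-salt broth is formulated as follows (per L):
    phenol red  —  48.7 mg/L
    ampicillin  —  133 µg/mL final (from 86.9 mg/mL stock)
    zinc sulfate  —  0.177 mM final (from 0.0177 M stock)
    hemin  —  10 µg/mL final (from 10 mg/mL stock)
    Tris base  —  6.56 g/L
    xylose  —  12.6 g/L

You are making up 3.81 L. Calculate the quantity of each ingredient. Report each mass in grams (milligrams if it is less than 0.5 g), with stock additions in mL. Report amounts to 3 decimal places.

Scale factor relative to 1 L: 3.81.
phenol red: 48.7 mg/L × 3.81 L = 185.547 mg
ampicillin: dilute stock: 133 µg/mL × 3810 mL ÷ 86900 µg/mL = 5.831 mL
zinc sulfate: C1V1 = C2V2 → 0.177 mM × 3810 mL ÷ 17.7 mM = 38.100 mL
hemin: V = C2·V2/C1 = 10 µg/mL × 3810 mL ÷ 10000 µg/mL = 3.810 mL
Tris base: 6.56 g/L × 3.81 L = 24.994 g
xylose: 12.6 g/L × 3.81 L = 48.006 g

phenol red 185.547 mg; ampicillin 5.831 mL; zinc sulfate 38.100 mL; hemin 3.810 mL; Tris base 24.994 g; xylose 48.006 g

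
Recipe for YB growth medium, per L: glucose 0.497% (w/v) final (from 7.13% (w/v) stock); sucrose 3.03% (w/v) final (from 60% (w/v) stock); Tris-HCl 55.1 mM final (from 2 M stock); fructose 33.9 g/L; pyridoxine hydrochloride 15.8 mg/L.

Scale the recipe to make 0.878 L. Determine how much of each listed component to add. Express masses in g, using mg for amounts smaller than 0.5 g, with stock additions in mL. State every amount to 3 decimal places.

glucose 61.201 mL; sucrose 44.339 mL; Tris-HCl 24.189 mL; fructose 29.764 g; pyridoxine hydrochloride 13.872 mg

Scale factor relative to 1 L: 0.878.
glucose: C1V1 = C2V2 → 0.497% ÷ 7.13% × 878 mL = 61.201 mL
sucrose: C1V1 = C2V2 → 3.03% ÷ 60% × 878 mL = 44.339 mL
Tris-HCl: dilute stock: 55.1 mM × 878 mL ÷ 2000 mM = 24.189 mL
fructose: 33.9 g/L × 0.878 L = 29.764 g
pyridoxine hydrochloride: 15.8 mg/L × 0.878 L = 13.872 mg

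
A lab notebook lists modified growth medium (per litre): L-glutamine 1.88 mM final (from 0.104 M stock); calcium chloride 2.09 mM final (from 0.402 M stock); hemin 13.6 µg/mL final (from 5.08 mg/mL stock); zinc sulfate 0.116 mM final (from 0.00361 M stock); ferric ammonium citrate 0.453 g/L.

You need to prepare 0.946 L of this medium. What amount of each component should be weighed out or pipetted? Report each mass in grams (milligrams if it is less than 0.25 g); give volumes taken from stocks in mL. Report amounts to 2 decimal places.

L-glutamine 17.10 mL; calcium chloride 4.92 mL; hemin 2.53 mL; zinc sulfate 30.40 mL; ferric ammonium citrate 0.43 g

Working volume: 0.946 L.
L-glutamine: C1V1 = C2V2 → 1.88 mM × 946 mL ÷ 104 mM = 17.10 mL
calcium chloride: C1V1 = C2V2 → 2.09 mM × 946 mL ÷ 402 mM = 4.92 mL
hemin: C1V1 = C2V2 → 13.6 µg/mL × 946 mL ÷ 5080 µg/mL = 2.53 mL
zinc sulfate: dilute stock: 0.116 mM × 946 mL ÷ 3.61 mM = 30.40 mL
ferric ammonium citrate: 0.453 g/L × 0.946 L = 0.43 g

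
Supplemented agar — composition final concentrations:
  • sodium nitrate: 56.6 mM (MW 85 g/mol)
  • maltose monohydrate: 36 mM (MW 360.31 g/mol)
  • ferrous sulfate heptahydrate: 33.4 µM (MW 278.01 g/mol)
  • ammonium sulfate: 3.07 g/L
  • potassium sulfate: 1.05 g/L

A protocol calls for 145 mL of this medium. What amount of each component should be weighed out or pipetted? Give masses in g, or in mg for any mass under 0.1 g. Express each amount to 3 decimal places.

sodium nitrate 0.698 g; maltose monohydrate 1.881 g; ferrous sulfate heptahydrate 1.346 mg; ammonium sulfate 0.445 g; potassium sulfate 0.152 g

Scale factor relative to 1 L: 0.145.
sodium nitrate: 56.6 mmol/L × 85 g/mol × 0.145 L ÷ 1000 = 0.698 g
maltose monohydrate: 36 mmol/L × 360.31 g/mol × 0.145 L ÷ 1000 = 1.881 g
ferrous sulfate heptahydrate: 33.4 µmol/L × 278.01 g/mol × 0.145 L ÷ 1000 = 1.346 mg
ammonium sulfate: 3.07 g/L × 0.145 L = 0.445 g
potassium sulfate: 1.05 g/L × 0.145 L = 0.152 g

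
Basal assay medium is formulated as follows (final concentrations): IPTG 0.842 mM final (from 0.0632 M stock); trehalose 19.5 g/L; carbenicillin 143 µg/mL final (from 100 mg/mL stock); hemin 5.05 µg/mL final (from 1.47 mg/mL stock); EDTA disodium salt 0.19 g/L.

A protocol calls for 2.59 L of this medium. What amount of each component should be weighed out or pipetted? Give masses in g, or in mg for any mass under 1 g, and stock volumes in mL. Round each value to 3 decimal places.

IPTG 34.506 mL; trehalose 50.505 g; carbenicillin 3.704 mL; hemin 8.898 mL; EDTA disodium salt 492.100 mg

Scale factor relative to 1 L: 2.59.
IPTG: V = C2·V2/C1 = 0.842 mM × 2590 mL ÷ 63.2 mM = 34.506 mL
trehalose: 19.5 g/L × 2.59 L = 50.505 g
carbenicillin: dilute stock: 143 µg/mL × 2590 mL ÷ 100000 µg/mL = 3.704 mL
hemin: dilute stock: 5.05 µg/mL × 2590 mL ÷ 1470 µg/mL = 8.898 mL
EDTA disodium salt: 0.19 g/L × 2.59 L = 0.4921 g = 492.100 mg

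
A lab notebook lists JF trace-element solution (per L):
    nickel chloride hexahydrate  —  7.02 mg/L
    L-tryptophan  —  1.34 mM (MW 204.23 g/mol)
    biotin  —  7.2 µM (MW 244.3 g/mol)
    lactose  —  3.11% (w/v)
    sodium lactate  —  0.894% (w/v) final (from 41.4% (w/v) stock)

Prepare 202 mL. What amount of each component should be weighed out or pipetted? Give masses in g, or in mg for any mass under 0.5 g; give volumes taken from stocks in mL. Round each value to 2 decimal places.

nickel chloride hexahydrate 1.42 mg; L-tryptophan 55.28 mg; biotin 0.36 mg; lactose 6.28 g; sodium lactate 4.36 mL

Working volume: 202 mL = 0.202 L.
nickel chloride hexahydrate: 7.02 mg/L × 0.202 L = 1.42 mg
L-tryptophan: 1.34 mmol/L × 204.23 mg/mmol × 0.202 L = 55.28 mg
biotin: 7.2 µmol/L × 244.3 g/mol × 0.202 L ÷ 1000 = 0.36 mg
lactose: 3.11 g per 100 mL × 202 mL ÷ 100 = 6.28 g
sodium lactate: V = C2·V2/C1 = 0.894% ÷ 41.4% × 202 mL = 4.36 mL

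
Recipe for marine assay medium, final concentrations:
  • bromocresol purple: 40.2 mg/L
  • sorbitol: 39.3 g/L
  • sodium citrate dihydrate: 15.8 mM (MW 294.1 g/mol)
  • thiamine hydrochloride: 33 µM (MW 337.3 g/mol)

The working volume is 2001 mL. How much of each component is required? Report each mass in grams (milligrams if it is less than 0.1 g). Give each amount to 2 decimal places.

Working volume: 2001 mL = 2.001 L.
bromocresol purple: 40.2 mg/L × 2.001 L = 80.44 mg
sorbitol: 39.3 g/L × 2.001 L = 78.64 g
sodium citrate dihydrate: 15.8 mmol/L × 294.1 g/mol × 2.001 L ÷ 1000 = 9.30 g
thiamine hydrochloride: 33 µmol/L × 337.3 g/mol × 2.001 L ÷ 1000 = 22.27 mg

bromocresol purple 80.44 mg; sorbitol 78.64 g; sodium citrate dihydrate 9.30 g; thiamine hydrochloride 22.27 mg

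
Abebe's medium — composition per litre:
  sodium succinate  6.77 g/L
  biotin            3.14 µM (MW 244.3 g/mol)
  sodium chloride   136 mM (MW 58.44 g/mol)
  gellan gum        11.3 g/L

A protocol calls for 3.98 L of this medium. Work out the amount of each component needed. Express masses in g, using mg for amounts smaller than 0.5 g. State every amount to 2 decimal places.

Working volume: 3.98 L.
sodium succinate: 6.77 g/L × 3.98 L = 26.94 g
biotin: 3.14 µmol/L × 244.3 g/mol × 3.98 L ÷ 1000 = 3.05 mg
sodium chloride: 136 mmol/L × 58.44 g/mol × 3.98 L ÷ 1000 = 31.63 g
gellan gum: 11.3 g/L × 3.98 L = 44.97 g

sodium succinate 26.94 g; biotin 3.05 mg; sodium chloride 31.63 g; gellan gum 44.97 g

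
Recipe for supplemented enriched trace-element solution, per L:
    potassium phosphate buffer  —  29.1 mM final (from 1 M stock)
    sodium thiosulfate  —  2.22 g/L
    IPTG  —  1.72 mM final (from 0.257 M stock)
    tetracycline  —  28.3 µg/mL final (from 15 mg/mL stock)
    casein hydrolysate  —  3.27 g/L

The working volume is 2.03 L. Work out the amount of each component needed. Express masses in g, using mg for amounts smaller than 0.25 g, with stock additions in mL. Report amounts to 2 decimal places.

potassium phosphate buffer 59.07 mL; sodium thiosulfate 4.51 g; IPTG 13.59 mL; tetracycline 3.83 mL; casein hydrolysate 6.64 g

Working volume: 2.03 L.
potassium phosphate buffer: C1V1 = C2V2 → 29.1 mM × 2030 mL ÷ 1000 mM = 59.07 mL
sodium thiosulfate: 2.22 g/L × 2.03 L = 4.51 g
IPTG: C1V1 = C2V2 → 1.72 mM × 2030 mL ÷ 257 mM = 13.59 mL
tetracycline: C1V1 = C2V2 → 28.3 µg/mL × 2030 mL ÷ 15000 µg/mL = 3.83 mL
casein hydrolysate: 3.27 g/L × 2.03 L = 6.64 g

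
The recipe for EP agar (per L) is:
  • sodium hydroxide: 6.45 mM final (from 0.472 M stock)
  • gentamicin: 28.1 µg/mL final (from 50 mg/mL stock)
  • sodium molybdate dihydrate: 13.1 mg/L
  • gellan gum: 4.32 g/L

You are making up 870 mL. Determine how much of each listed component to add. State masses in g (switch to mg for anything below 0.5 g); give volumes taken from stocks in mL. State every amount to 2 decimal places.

sodium hydroxide 11.89 mL; gentamicin 0.49 mL; sodium molybdate dihydrate 11.40 mg; gellan gum 3.76 g

Scale factor relative to 1 L: 0.87.
sodium hydroxide: dilute stock: 6.45 mM × 870 mL ÷ 472 mM = 11.89 mL
gentamicin: V = C2·V2/C1 = 28.1 µg/mL × 870 mL ÷ 50000 µg/mL = 0.49 mL
sodium molybdate dihydrate: 13.1 mg/L × 0.87 L = 11.40 mg
gellan gum: 4.32 g/L × 0.87 L = 3.76 g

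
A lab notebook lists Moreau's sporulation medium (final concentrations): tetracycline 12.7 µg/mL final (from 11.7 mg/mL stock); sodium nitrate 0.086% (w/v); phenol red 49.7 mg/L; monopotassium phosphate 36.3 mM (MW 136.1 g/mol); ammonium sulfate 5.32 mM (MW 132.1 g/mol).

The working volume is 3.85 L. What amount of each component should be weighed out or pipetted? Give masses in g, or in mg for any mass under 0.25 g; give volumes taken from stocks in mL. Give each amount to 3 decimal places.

tetracycline 4.179 mL; sodium nitrate 3.311 g; phenol red 191.345 mg; monopotassium phosphate 19.021 g; ammonium sulfate 2.706 g

Working volume: 3.85 L.
tetracycline: dilute stock: 12.7 µg/mL × 3850 mL ÷ 11700 µg/mL = 4.179 mL
sodium nitrate: 0.086 g per 100 mL × 3850 mL ÷ 100 = 3.311 g
phenol red: 49.7 mg/L × 3.85 L = 191.345 mg
monopotassium phosphate: 36.3 mmol/L × 136.1 g/mol × 3.85 L ÷ 1000 = 19.021 g
ammonium sulfate: 5.32 mmol/L × 132.1 g/mol × 3.85 L ÷ 1000 = 2.706 g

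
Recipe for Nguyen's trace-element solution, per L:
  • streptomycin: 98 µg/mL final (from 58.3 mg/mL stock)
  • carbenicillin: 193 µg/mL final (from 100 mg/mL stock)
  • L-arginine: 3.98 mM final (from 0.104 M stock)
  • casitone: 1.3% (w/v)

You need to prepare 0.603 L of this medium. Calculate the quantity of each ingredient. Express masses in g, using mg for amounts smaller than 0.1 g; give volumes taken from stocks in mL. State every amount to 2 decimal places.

streptomycin 1.01 mL; carbenicillin 1.16 mL; L-arginine 23.08 mL; casitone 7.84 g

Scale factor relative to 1 L: 0.603.
streptomycin: C1V1 = C2V2 → 98 µg/mL × 603 mL ÷ 58300 µg/mL = 1.01 mL
carbenicillin: V = C2·V2/C1 = 193 µg/mL × 603 mL ÷ 100000 µg/mL = 1.16 mL
L-arginine: dilute stock: 3.98 mM × 603 mL ÷ 104 mM = 23.08 mL
casitone: 1.3% w/v = 13 g/L → 13 × 0.603 L = 7.84 g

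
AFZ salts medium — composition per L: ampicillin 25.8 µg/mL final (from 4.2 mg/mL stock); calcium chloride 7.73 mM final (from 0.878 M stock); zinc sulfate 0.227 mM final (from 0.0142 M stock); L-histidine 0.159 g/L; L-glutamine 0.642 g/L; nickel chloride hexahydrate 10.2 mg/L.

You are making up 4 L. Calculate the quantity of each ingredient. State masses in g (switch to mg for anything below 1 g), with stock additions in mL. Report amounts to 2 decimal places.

Scale factor relative to 1 L: 4.
ampicillin: V = C2·V2/C1 = 25.8 µg/mL × 4000 mL ÷ 4200 µg/mL = 24.57 mL
calcium chloride: C1V1 = C2V2 → 7.73 mM × 4000 mL ÷ 878 mM = 35.22 mL
zinc sulfate: V = C2·V2/C1 = 0.227 mM × 4000 mL ÷ 14.2 mM = 63.94 mL
L-histidine: 0.159 g/L × 4 L = 0.636 g = 636.00 mg
L-glutamine: 0.642 g/L × 4 L = 2.57 g
nickel chloride hexahydrate: 10.2 mg/L × 4 L = 40.80 mg

ampicillin 24.57 mL; calcium chloride 35.22 mL; zinc sulfate 63.94 mL; L-histidine 636.00 mg; L-glutamine 2.57 g; nickel chloride hexahydrate 40.80 mg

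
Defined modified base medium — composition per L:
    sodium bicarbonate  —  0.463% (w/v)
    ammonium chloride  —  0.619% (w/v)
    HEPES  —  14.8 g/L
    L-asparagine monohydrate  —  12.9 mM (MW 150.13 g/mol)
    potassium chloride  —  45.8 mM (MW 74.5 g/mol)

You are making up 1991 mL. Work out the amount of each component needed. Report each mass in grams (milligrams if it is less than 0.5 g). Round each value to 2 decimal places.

Working volume: 1991 mL = 1.991 L.
sodium bicarbonate: 0.463 g per 100 mL × 1991 mL ÷ 100 = 9.22 g
ammonium chloride: 0.619 g per 100 mL × 1991 mL ÷ 100 = 12.32 g
HEPES: 14.8 g/L × 1.991 L = 29.47 g
L-asparagine monohydrate: 12.9 mmol/L × 150.13 g/mol × 1.991 L ÷ 1000 = 3.86 g
potassium chloride: 45.8 mmol/L × 74.5 g/mol × 1.991 L ÷ 1000 = 6.79 g

sodium bicarbonate 9.22 g; ammonium chloride 12.32 g; HEPES 29.47 g; L-asparagine monohydrate 3.86 g; potassium chloride 6.79 g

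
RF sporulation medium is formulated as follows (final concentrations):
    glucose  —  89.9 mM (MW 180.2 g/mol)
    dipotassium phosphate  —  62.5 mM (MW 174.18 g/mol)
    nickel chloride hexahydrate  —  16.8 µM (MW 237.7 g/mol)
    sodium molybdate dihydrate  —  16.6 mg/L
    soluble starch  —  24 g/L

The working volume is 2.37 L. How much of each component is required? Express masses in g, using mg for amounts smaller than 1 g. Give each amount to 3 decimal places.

Working volume: 2.37 L.
glucose: 89.9 mmol/L × 180.2 g/mol × 2.37 L ÷ 1000 = 38.394 g
dipotassium phosphate: 62.5 mmol/L × 174.18 g/mol × 2.37 L ÷ 1000 = 25.800 g
nickel chloride hexahydrate: 16.8 µmol/L × 237.7 g/mol × 2.37 L ÷ 1000 = 9.464 mg
sodium molybdate dihydrate: 16.6 mg/L × 2.37 L = 39.342 mg
soluble starch: 24 g/L × 2.37 L = 56.880 g

glucose 38.394 g; dipotassium phosphate 25.800 g; nickel chloride hexahydrate 9.464 mg; sodium molybdate dihydrate 39.342 mg; soluble starch 56.880 g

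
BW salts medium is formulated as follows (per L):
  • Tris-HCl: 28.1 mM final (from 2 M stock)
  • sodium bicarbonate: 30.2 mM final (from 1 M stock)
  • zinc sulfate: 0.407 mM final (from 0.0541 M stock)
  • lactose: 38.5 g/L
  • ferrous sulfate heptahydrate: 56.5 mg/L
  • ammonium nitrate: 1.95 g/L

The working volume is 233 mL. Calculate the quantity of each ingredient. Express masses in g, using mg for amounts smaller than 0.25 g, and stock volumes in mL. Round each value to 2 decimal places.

Target volume = 233 mL = 0.233 L.
Tris-HCl: C1V1 = C2V2 → 28.1 mM × 233 mL ÷ 2000 mM = 3.27 mL
sodium bicarbonate: dilute stock: 30.2 mM × 233 mL ÷ 1000 mM = 7.04 mL
zinc sulfate: C1V1 = C2V2 → 0.407 mM × 233 mL ÷ 54.1 mM = 1.75 mL
lactose: 38.5 g/L × 0.233 L = 8.97 g
ferrous sulfate heptahydrate: 56.5 mg/L × 0.233 L = 13.16 mg
ammonium nitrate: 1.95 g/L × 0.233 L = 0.45 g

Tris-HCl 3.27 mL; sodium bicarbonate 7.04 mL; zinc sulfate 1.75 mL; lactose 8.97 g; ferrous sulfate heptahydrate 13.16 mg; ammonium nitrate 0.45 g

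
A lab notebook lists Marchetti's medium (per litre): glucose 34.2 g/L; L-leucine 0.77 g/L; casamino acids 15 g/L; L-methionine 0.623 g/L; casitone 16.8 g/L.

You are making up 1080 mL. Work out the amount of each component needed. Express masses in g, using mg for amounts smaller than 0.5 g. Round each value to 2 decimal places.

glucose 36.94 g; L-leucine 0.83 g; casamino acids 16.20 g; L-methionine 0.67 g; casitone 18.14 g

Scale factor relative to 1 L: 1.08.
glucose: 34.2 g/L × 1.08 L = 36.94 g
L-leucine: 0.77 g/L × 1.08 L = 0.83 g
casamino acids: 15 g/L × 1.08 L = 16.20 g
L-methionine: 0.623 g/L × 1.08 L = 0.67 g
casitone: 16.8 g/L × 1.08 L = 18.14 g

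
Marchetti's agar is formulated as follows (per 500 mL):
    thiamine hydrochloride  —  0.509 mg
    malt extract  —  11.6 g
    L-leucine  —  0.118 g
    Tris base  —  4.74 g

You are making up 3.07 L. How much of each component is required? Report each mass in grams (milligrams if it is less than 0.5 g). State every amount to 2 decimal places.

thiamine hydrochloride 3.13 mg; malt extract 71.22 g; L-leucine 0.72 g; Tris base 29.10 g

Scale factor = 3070 mL / 500 mL = 6.14.
thiamine hydrochloride: 0.509 mg × (3070 mL / 500 mL) = 3.13 mg
malt extract: 11.6 g × (3070 mL / 500 mL) = 71.22 g
L-leucine: 0.118 g × (3070 mL / 500 mL) = 0.72 g
Tris base: 4.74 g × (3070 mL / 500 mL) = 29.10 g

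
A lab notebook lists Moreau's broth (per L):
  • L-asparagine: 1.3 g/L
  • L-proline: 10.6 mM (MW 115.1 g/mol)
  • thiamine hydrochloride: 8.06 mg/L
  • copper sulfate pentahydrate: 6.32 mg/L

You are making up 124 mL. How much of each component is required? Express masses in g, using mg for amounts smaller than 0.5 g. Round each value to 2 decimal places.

Working volume: 124 mL = 0.124 L.
L-asparagine: 1.3 g/L × 0.124 L = 0.1612 g = 161.20 mg
L-proline: 10.6 mmol/L × 115.1 mg/mmol × 0.124 L = 151.29 mg
thiamine hydrochloride: 8.06 mg/L × 0.124 L = 1.00 mg
copper sulfate pentahydrate: 6.32 mg/L × 0.124 L = 0.78 mg

L-asparagine 161.20 mg; L-proline 151.29 mg; thiamine hydrochloride 1.00 mg; copper sulfate pentahydrate 0.78 mg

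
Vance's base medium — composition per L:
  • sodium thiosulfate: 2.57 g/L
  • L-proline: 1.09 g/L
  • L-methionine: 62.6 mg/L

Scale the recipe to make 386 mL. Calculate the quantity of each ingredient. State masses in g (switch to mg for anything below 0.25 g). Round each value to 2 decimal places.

sodium thiosulfate 0.99 g; L-proline 0.42 g; L-methionine 24.16 mg

Scale factor relative to 1 L: 0.386.
sodium thiosulfate: 2.57 g/L × 0.386 L = 0.99 g
L-proline: 1.09 g/L × 0.386 L = 0.42 g
L-methionine: 62.6 mg/L × 0.386 L = 24.16 mg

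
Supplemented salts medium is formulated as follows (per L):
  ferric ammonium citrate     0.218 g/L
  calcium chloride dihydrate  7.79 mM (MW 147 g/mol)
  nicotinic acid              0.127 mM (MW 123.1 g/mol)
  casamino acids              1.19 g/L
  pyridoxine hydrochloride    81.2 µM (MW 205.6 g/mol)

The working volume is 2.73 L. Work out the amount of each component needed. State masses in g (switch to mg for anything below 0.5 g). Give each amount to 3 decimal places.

ferric ammonium citrate 0.595 g; calcium chloride dihydrate 3.126 g; nicotinic acid 42.680 mg; casamino acids 3.249 g; pyridoxine hydrochloride 45.577 mg

Working volume: 2.73 L.
ferric ammonium citrate: 0.218 g/L × 2.73 L = 0.595 g
calcium chloride dihydrate: 7.79 mmol/L × 147 g/mol × 2.73 L ÷ 1000 = 3.126 g
nicotinic acid: 0.127 mmol/L × 123.1 mg/mmol × 2.73 L = 42.680 mg
casamino acids: 1.19 g/L × 2.73 L = 3.249 g
pyridoxine hydrochloride: 81.2 µmol/L × 205.6 g/mol × 2.73 L ÷ 1000 = 45.577 mg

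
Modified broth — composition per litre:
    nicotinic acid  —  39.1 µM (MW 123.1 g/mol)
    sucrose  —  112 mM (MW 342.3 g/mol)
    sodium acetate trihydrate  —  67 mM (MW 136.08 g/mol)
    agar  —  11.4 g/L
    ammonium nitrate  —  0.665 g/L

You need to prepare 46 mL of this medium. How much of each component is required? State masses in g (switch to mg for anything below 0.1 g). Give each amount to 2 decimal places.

nicotinic acid 0.22 mg; sucrose 1.76 g; sodium acetate trihydrate 0.42 g; agar 0.52 g; ammonium nitrate 30.59 mg

Target volume = 46 mL = 0.046 L.
nicotinic acid: 39.1 µmol/L × 123.1 g/mol × 0.046 L ÷ 1000 = 0.22 mg
sucrose: 112 mmol/L × 342.3 g/mol × 0.046 L ÷ 1000 = 1.76 g
sodium acetate trihydrate: 67 mmol/L × 136.08 g/mol × 0.046 L ÷ 1000 = 0.42 g
agar: 11.4 g/L × 0.046 L = 0.52 g
ammonium nitrate: 0.665 g/L × 0.046 L = 0.03059 g = 30.59 mg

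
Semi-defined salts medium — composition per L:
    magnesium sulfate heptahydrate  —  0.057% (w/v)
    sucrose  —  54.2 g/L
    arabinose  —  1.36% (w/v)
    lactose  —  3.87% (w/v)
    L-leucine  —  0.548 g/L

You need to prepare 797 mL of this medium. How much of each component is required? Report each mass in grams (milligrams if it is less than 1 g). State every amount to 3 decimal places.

magnesium sulfate heptahydrate 454.290 mg; sucrose 43.197 g; arabinose 10.839 g; lactose 30.844 g; L-leucine 436.756 mg

Working volume: 797 mL = 0.797 L.
magnesium sulfate heptahydrate: 0.057% w/v = 0.57 g/L → 0.57 × 0.797 L = 0.45429 g = 454.290 mg
sucrose: 54.2 g/L × 0.797 L = 43.197 g
arabinose: 1.36% w/v = 13.6 g/L → 13.6 × 0.797 L = 10.839 g
lactose: 3.87 g per 100 mL × 797 mL ÷ 100 = 30.844 g
L-leucine: 0.548 g/L × 0.797 L = 0.436756 g = 436.756 mg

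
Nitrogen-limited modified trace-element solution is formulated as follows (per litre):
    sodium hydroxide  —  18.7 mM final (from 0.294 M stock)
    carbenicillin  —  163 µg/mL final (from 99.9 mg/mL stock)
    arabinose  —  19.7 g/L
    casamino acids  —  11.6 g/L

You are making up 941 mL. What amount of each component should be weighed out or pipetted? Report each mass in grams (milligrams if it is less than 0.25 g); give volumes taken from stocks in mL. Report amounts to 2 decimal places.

Scale factor relative to 1 L: 0.941.
sodium hydroxide: V = C2·V2/C1 = 18.7 mM × 941 mL ÷ 294 mM = 59.85 mL
carbenicillin: dilute stock: 163 µg/mL × 941 mL ÷ 99900 µg/mL = 1.54 mL
arabinose: 19.7 g/L × 0.941 L = 18.54 g
casamino acids: 11.6 g/L × 0.941 L = 10.92 g

sodium hydroxide 59.85 mL; carbenicillin 1.54 mL; arabinose 18.54 g; casamino acids 10.92 g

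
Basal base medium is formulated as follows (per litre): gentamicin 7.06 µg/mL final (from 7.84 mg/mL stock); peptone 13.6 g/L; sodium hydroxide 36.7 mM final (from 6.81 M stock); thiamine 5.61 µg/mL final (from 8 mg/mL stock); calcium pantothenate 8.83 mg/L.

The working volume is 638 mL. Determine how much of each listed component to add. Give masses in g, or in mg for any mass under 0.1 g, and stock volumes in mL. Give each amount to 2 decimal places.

Target volume = 638 mL = 0.638 L.
gentamicin: dilute stock: 7.06 µg/mL × 638 mL ÷ 7840 µg/mL = 0.57 mL
peptone: 13.6 g/L × 0.638 L = 8.68 g
sodium hydroxide: C1V1 = C2V2 → 36.7 mM × 638 mL ÷ 6810 mM = 3.44 mL
thiamine: V = C2·V2/C1 = 5.61 µg/mL × 638 mL ÷ 8000 µg/mL = 0.45 mL
calcium pantothenate: 8.83 mg/L × 0.638 L = 5.63 mg

gentamicin 0.57 mL; peptone 8.68 g; sodium hydroxide 3.44 mL; thiamine 0.45 mL; calcium pantothenate 5.63 mg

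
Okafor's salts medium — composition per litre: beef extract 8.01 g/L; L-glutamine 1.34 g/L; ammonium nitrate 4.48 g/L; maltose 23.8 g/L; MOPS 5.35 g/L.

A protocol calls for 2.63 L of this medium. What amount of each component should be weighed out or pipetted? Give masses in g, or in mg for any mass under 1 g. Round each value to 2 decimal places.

Working volume: 2.63 L.
beef extract: 8.01 g/L × 2.63 L = 21.07 g
L-glutamine: 1.34 g/L × 2.63 L = 3.52 g
ammonium nitrate: 4.48 g/L × 2.63 L = 11.78 g
maltose: 23.8 g/L × 2.63 L = 62.59 g
MOPS: 5.35 g/L × 2.63 L = 14.07 g

beef extract 21.07 g; L-glutamine 3.52 g; ammonium nitrate 11.78 g; maltose 62.59 g; MOPS 14.07 g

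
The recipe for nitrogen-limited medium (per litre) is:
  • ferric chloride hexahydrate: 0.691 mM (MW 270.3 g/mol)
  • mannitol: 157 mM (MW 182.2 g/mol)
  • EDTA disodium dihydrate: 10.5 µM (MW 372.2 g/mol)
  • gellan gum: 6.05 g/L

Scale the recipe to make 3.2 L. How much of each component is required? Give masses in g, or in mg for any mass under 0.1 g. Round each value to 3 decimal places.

ferric chloride hexahydrate 0.598 g; mannitol 91.537 g; EDTA disodium dihydrate 12.506 mg; gellan gum 19.360 g

Working volume: 3.2 L.
ferric chloride hexahydrate: 0.691 mmol/L × 270.3 g/mol × 3.2 L ÷ 1000 = 0.598 g
mannitol: 157 mmol/L × 182.2 g/mol × 3.2 L ÷ 1000 = 91.537 g
EDTA disodium dihydrate: 10.5 µmol/L × 372.2 g/mol × 3.2 L ÷ 1000 = 12.506 mg
gellan gum: 6.05 g/L × 3.2 L = 19.360 g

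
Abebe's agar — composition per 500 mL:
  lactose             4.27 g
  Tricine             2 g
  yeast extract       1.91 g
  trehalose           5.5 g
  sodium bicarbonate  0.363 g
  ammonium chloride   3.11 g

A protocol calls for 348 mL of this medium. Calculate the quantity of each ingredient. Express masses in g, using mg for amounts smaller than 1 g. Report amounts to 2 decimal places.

lactose 2.97 g; Tricine 1.39 g; yeast extract 1.33 g; trehalose 3.83 g; sodium bicarbonate 252.65 mg; ammonium chloride 2.16 g

Ratio of target to recipe volume: 348 / 500 = 0.696.
lactose: 4.27 g × (348 mL / 500 mL) = 2.97 g
Tricine: 2 g × (348 mL / 500 mL) = 1.39 g
yeast extract: 1.91 g × (348 mL / 500 mL) = 1.33 g
trehalose: 5.5 g × (348 mL / 500 mL) = 3.83 g
sodium bicarbonate: 0.363 g × (348 mL / 500 mL) = 0.252648 g = 252.65 mg
ammonium chloride: 3.11 g × (348 mL / 500 mL) = 2.16 g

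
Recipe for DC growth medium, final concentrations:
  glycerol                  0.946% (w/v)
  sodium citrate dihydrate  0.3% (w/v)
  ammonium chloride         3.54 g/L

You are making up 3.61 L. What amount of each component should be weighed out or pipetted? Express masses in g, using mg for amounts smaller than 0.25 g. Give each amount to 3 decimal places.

glycerol 34.151 g; sodium citrate dihydrate 10.830 g; ammonium chloride 12.779 g

Working volume: 3.61 L.
glycerol: 0.946% w/v = 9.46 g/L → 9.46 × 3.61 L = 34.151 g
sodium citrate dihydrate: 0.3 g per 100 mL × 3610 mL ÷ 100 = 10.830 g
ammonium chloride: 3.54 g/L × 3.61 L = 12.779 g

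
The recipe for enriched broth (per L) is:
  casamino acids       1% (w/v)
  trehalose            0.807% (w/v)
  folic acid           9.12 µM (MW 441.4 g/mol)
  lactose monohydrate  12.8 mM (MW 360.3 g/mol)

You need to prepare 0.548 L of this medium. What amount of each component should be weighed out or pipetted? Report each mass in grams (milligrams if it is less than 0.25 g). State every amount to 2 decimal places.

casamino acids 5.48 g; trehalose 4.42 g; folic acid 2.21 mg; lactose monohydrate 2.53 g

Scale factor relative to 1 L: 0.548.
casamino acids: 1% w/v = 10 g/L → 10 × 0.548 L = 5.48 g
trehalose: 0.807% w/v = 8.07 g/L → 8.07 × 0.548 L = 4.42 g
folic acid: 9.12 µmol/L × 441.4 g/mol × 0.548 L ÷ 1000 = 2.21 mg
lactose monohydrate: 12.8 mmol/L × 360.3 g/mol × 0.548 L ÷ 1000 = 2.53 g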